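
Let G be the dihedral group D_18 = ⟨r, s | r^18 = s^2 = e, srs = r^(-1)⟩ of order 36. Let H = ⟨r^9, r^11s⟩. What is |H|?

4

|⟨r^9⟩| = 2 and |⟨r^11s⟩| = 2, so |H| is a multiple of lcm(2, 2) = 2 and divides |G| = 36.
Closing under the operation: H = {e, r^9, r^2s, r^11s}, so |H| = 4.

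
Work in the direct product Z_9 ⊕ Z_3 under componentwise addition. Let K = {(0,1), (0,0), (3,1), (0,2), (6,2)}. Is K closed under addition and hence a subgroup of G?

|K| = 5 does not divide |G| = 27, so by Lagrange K is not a subgroup.

No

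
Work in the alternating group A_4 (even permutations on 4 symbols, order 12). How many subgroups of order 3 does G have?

|G| = 12 and 3 | 12, so subgroups of order 3 are possible by Lagrange.
The subgroups of order 3 are: {e, (1 2 3), (1 3 2)}; {e, (1 2 4), (1 4 2)}; {e, (1 3 4), (1 4 3)}; {e, (2 3 4), (2 4 3)}.
So G has 4 subgroups of order 3.

4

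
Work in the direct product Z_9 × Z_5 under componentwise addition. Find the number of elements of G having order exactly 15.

8

An element (a,b) has order lcm(ord(a), ord(b)); count pairs with lcm equal to 15.
Enumerating gives 8 such elements.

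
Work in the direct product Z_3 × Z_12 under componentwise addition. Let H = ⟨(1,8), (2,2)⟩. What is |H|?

18

|⟨(1,8)⟩| = 3 and |⟨(2,2)⟩| = 6, so |H| is a multiple of lcm(3, 6) = 6 and divides |G| = 36.
Closing under the operation: H = {(0,0), (0,2), (0,4), (0,6), (0,8), (0,10), (1,0), (1,2), (1,4), (1,6), (1,8), (1,10), (2,0), (2,2), (2,4), (2,6), (2,8), (2,10)}, so |H| = 18.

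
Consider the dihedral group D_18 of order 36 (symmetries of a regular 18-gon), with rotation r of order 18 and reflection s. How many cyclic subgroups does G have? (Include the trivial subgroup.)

A cyclic subgroup of order d is generated by each of its φ(d) elements of order d, so the cyclic subgroups of order d number (#elements of order d)/φ(d).
Cyclic subgroups by order — order 1: 1; order 2: 19; order 3: 1; order 6: 1; order 9: 1; order 18: 1.
Total: 24.

24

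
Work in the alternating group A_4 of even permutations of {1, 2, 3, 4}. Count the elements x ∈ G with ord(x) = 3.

The elements of order 3 are: (2 3 4), (2 4 3), (1 2 3), (1 2 4), (1 3 2), (1 3 4), (1 4 2), (1 4 3).
That's 8.

8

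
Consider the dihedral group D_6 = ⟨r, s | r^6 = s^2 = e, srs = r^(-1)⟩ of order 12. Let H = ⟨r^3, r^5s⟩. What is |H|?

|⟨r^3⟩| = 2 and |⟨r^5s⟩| = 2, so |H| is a multiple of lcm(2, 2) = 2 and divides |G| = 12.
Closing under the operation: H = {e, r^3, r^2s, r^5s}, so |H| = 4.

4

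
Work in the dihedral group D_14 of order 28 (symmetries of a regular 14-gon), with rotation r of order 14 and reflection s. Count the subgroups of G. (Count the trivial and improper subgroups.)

28

|G| = 28, so by Lagrange every subgroup order divides 28. Divisors: 1, 2, 4, 7, 14, 28.
Subgroups by order — order 1: 1; order 2: 15; order 4: 7; order 7: 1; order 14: 3; order 28: 1.
Total: 1 + 15 + 7 + 1 + 3 + 1 = 28.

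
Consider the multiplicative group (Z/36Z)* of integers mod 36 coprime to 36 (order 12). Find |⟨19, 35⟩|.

|⟨19⟩| = 2 and |⟨35⟩| = 2, so |H| is a multiple of lcm(2, 2) = 2 and divides |G| = 12.
Closing under the operation: H = {1, 17, 19, 35}, so |H| = 4.

4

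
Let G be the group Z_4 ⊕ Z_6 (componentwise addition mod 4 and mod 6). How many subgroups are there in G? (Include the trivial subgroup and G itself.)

16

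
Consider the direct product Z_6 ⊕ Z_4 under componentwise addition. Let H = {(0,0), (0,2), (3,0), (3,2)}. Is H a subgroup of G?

Yes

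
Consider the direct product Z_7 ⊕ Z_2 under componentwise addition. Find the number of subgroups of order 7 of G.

1

|G| = 14 and 7 | 14, so subgroups of order 7 are possible by Lagrange.
The subgroups of order 7 are: {(0,0), (1,0), (2,0), (3,0), (4,0), (5,0), (6,0)}.
So G has 1 subgroup of order 7.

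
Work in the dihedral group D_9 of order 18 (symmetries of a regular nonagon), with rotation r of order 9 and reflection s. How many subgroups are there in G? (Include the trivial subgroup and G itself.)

|G| = 18, so by Lagrange every subgroup order divides 18. Divisors: 1, 2, 3, 6, 9, 18.
Subgroups by order — order 1: 1; order 2: 9; order 3: 1; order 6: 3; order 9: 1; order 18: 1.
Total: 1 + 9 + 1 + 3 + 1 + 1 = 16.

16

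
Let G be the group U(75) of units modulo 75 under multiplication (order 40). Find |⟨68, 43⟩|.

|⟨68⟩| = 4 and |⟨43⟩| = 4, so |H| is a multiple of lcm(4, 4) = 4 and divides |G| = 40.
Closing under the operation: H = {1, 7, 26, 32, 43, 49, 68, 74}, so |H| = 8.

8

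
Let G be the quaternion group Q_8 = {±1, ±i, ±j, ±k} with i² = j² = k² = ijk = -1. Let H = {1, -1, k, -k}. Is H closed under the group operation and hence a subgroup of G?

Yes

|H| = 4 divides |G| = 8, consistent with Lagrange.
H contains the identity, every element's inverse is in H, and H is closed under ·: it is a subgroup.
In fact H = ⟨-k⟩.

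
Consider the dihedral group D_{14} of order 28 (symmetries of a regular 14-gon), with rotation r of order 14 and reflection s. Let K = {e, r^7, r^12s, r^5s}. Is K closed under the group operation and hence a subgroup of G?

Yes

|K| = 4 divides |G| = 28, consistent with Lagrange.
K contains the identity, every element's inverse is in K, and K is closed under ·: it is a subgroup.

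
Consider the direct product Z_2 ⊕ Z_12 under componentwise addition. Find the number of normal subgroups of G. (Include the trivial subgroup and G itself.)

G is abelian, so every subgroup is normal.
G has 16 subgroups in total, hence 16 normal subgroups.

16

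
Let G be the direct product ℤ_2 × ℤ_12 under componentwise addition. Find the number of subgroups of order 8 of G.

1

|G| = 24 and 8 | 24, so subgroups of order 8 are possible by Lagrange.
The subgroups of order 8 are: {(0,0), (0,3), (0,6), (0,9), (1,0), (1,3), (1,6), (1,9)}.
So G has 1 subgroup of order 8.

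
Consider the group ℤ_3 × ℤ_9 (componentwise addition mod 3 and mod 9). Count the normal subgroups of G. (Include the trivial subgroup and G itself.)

10

G is abelian, so every subgroup is normal.
G has 10 subgroups in total, hence 10 normal subgroups.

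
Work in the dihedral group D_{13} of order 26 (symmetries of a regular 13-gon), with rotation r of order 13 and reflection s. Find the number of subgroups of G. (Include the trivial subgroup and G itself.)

16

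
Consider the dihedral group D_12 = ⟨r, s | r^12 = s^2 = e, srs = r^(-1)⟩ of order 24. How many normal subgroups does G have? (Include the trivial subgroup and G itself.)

G has 34 subgroups. Checking conjugation-invariance by order — order 1: 1/1 normal; order 2: 1/13 normal; order 3: 1/1 normal; order 4: 1/7 normal; order 6: 1/5 normal; order 8: 0/3 normal; order 12: 3/3 normal; order 24: 1/1 normal.
Total normal subgroups: 9.

9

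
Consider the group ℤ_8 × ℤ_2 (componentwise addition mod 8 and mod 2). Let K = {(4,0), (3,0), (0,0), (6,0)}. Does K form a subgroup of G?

No

(3,0) ∈ K but its inverse (5,0) ∉ K, so K is not a subgroup.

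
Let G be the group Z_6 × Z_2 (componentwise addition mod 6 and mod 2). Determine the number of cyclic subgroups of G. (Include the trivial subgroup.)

A cyclic subgroup of order d is generated by each of its φ(d) elements of order d, so the cyclic subgroups of order d number (#elements of order d)/φ(d).
Cyclic subgroups by order — order 1: 1; order 2: 3; order 3: 1; order 6: 3.
Total: 8.

8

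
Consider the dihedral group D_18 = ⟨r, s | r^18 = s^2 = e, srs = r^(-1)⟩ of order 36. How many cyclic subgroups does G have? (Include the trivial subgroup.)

Each element a generates a cyclic subgroup ⟨a⟩; distinct elements may generate the same one (a cyclic group of order d has φ(d) generators).
Cyclic subgroups by order — order 1: 1; order 2: 19; order 3: 1; order 6: 1; order 9: 1; order 18: 1.
Total: 24.

24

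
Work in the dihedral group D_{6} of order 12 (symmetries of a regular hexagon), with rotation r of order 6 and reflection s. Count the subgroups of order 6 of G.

3

|G| = 12 and 6 | 12, so subgroups of order 6 are possible by Lagrange.
The subgroups of order 6 are: {e, r, r^2, r^3, r^4, r^5}; {e, r^2, r^4, s, r^2s, r^4s}; {e, r^2, r^4, rs, r^3s, r^5s}.
So G has 3 subgroups of order 6.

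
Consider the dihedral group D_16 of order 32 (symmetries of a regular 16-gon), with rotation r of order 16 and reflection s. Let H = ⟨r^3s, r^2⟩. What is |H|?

16

|⟨r^3s⟩| = 2 and |⟨r^2⟩| = 8, so |H| is a multiple of lcm(2, 8) = 8 and divides |G| = 32.
Closing under the operation: H = {e, r^2, r^4, r^6, r^8, r^10, r^12, r^14, rs, r^3s, r^5s, r^7s, r^9s, r^11s, r^13s, r^15s}, so |H| = 16.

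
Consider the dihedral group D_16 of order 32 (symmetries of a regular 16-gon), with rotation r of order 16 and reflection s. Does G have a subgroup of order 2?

Yes

2 | 32. A subgroup of order 2 is {e, r^10s}.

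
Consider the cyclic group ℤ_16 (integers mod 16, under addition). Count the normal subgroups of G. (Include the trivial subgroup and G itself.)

5

G is abelian, so every subgroup is normal.
G has 5 subgroups in total, hence 5 normal subgroups.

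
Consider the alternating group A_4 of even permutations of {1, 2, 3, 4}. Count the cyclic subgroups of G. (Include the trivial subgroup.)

A cyclic subgroup of order d is generated by each of its φ(d) elements of order d, so the cyclic subgroups of order d number (#elements of order d)/φ(d).
Cyclic subgroups by order — order 1: 1; order 2: 3; order 3: 4.
Total: 8.

8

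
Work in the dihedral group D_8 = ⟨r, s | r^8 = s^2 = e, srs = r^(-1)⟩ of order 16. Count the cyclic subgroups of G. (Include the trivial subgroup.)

12

Group the elements of G by the cyclic subgroup they generate; each cyclic subgroup of order d accounts for φ(d) elements.
Cyclic subgroups by order — order 1: 1; order 2: 9; order 4: 1; order 8: 1.
Total: 12.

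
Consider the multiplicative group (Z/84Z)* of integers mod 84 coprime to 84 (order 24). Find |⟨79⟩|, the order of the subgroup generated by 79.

Compute successive powers of 79 mod 84: 79, 25, 43, 37, 67, 1; 79^6 ≡ 1 (mod 84).
So |⟨79⟩| = 6.

6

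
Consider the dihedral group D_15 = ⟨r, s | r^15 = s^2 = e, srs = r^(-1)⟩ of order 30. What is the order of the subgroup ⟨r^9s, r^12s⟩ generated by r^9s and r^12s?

|⟨r^9s⟩| = 2 and |⟨r^12s⟩| = 2, so |H| is a multiple of lcm(2, 2) = 2 and divides |G| = 30.
Closing under the operation: H = {e, r^3, r^6, r^9, r^12, s, r^3s, r^6s, r^9s, r^12s}, so |H| = 10.

10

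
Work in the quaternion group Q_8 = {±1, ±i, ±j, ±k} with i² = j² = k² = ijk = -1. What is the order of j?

4

Computing powers of j: the smallest k with (j)^k = e is k = 4.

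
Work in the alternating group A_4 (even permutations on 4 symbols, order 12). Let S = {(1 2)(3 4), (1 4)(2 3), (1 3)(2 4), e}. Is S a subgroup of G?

Yes

|S| = 4 divides |G| = 12, consistent with Lagrange.
S contains the identity, every element's inverse is in S, and S is closed under ∘: it is a subgroup.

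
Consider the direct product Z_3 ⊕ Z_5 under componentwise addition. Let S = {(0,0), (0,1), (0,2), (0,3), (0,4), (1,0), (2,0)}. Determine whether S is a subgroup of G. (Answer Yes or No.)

No

|S| = 7 does not divide |G| = 15, so by Lagrange S is not a subgroup.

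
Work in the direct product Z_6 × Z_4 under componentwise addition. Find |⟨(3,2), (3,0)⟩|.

4

|⟨(3,2)⟩| = 2 and |⟨(3,0)⟩| = 2, so |H| is a multiple of lcm(2, 2) = 2 and divides |G| = 24.
Closing under the operation: H = {(0,0), (0,2), (3,0), (3,2)}, so |H| = 4.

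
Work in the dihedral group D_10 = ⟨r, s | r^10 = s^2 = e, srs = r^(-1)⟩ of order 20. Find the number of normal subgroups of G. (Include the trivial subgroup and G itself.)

7

G has 22 subgroups. Checking conjugation-invariance by order — order 1: 1/1 normal; order 2: 1/11 normal; order 4: 0/5 normal; order 5: 1/1 normal; order 10: 3/3 normal; order 20: 1/1 normal.
Total normal subgroups: 7.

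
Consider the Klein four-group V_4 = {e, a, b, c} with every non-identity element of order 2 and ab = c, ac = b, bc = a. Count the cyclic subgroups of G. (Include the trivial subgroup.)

A cyclic subgroup of order d is generated by each of its φ(d) elements of order d, so the cyclic subgroups of order d number (#elements of order d)/φ(d).
Cyclic subgroups by order — order 1: 1; order 2: 3.
Total: 4.

4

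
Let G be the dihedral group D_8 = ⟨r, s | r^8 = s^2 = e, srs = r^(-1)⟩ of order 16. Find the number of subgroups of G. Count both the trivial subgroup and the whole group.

19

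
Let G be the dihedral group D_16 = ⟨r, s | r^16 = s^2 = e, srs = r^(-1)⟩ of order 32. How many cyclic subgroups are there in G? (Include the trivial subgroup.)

21

Group the elements of G by the cyclic subgroup they generate; each cyclic subgroup of order d accounts for φ(d) elements.
Cyclic subgroups by order — order 1: 1; order 2: 17; order 4: 1; order 8: 1; order 16: 1.
Total: 21.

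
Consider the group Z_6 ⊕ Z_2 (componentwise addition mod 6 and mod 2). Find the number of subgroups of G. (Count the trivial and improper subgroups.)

10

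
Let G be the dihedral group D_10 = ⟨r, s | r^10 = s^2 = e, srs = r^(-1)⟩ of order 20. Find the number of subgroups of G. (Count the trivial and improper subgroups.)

22

|G| = 20, so by Lagrange every subgroup order divides 20. Divisors: 1, 2, 4, 5, 10, 20.
Subgroups by order — order 1: 1; order 2: 11; order 4: 5; order 5: 1; order 10: 3; order 20: 1.
Total: 1 + 11 + 5 + 1 + 3 + 1 = 22.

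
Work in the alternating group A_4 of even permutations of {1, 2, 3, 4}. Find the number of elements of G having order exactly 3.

8

The elements of order 3 are: (2 3 4), (2 4 3), (1 2 3), (1 2 4), (1 3 2), (1 3 4), (1 4 2), (1 4 3).
That's 8.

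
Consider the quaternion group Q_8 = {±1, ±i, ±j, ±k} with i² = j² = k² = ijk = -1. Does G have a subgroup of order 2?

Yes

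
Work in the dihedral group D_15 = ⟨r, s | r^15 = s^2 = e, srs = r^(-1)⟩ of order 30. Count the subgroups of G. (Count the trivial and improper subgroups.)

28

|G| = 30, so by Lagrange every subgroup order divides 30. Divisors: 1, 2, 3, 5, 6, 10, 15, 30.
Subgroups by order — order 1: 1; order 2: 15; order 3: 1; order 5: 1; order 6: 5; order 10: 3; order 15: 1; order 30: 1.
Total: 1 + 15 + 1 + 1 + 5 + 3 + 1 + 1 = 28.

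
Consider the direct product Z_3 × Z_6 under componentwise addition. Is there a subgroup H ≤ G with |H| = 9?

9 | 18. A subgroup of order 9 is {(0,0), (0,2), (0,4), (1,0), (1,2), (1,4), (2,0), (2,2), (2,4)}.

Yes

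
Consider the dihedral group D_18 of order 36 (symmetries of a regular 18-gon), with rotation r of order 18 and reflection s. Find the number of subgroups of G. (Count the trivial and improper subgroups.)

|G| = 36, so by Lagrange every subgroup order divides 36. Divisors: 1, 2, 3, 4, 6, 9, 12, 18, 36.
Subgroups by order — order 1: 1; order 2: 19; order 3: 1; order 4: 9; order 6: 7; order 9: 1; order 12: 3; order 18: 3; order 36: 1.
Total: 1 + 19 + 1 + 9 + 7 + 1 + 3 + 3 + 1 = 45.

45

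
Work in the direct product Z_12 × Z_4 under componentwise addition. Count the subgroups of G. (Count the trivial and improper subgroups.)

|G| = 48, so by Lagrange every subgroup order divides 48. Divisors: 1, 2, 3, 4, 6, 8, 12, 16, 24, 48.
Subgroups by order — order 1: 1; order 2: 3; order 3: 1; order 4: 7; order 6: 3; order 8: 3; order 12: 7; order 16: 1; order 24: 3; order 48: 1.
Total: 1 + 3 + 1 + 7 + 3 + 3 + 7 + 1 + 3 + 1 = 30.

30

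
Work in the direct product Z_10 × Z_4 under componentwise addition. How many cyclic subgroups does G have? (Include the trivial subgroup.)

12

A cyclic subgroup of order d is generated by each of its φ(d) elements of order d, so the cyclic subgroups of order d number (#elements of order d)/φ(d).
Cyclic subgroups by order — order 1: 1; order 2: 3; order 4: 2; order 5: 1; order 10: 3; order 20: 2.
Total: 12.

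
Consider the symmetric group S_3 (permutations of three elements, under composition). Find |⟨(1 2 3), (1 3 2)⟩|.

|⟨(1 2 3)⟩| = 3 and |⟨(1 3 2)⟩| = 3, so |H| is a multiple of lcm(3, 3) = 3 and divides |G| = 6.
Closing under the operation: H = {e, (1 2 3), (1 3 2)}, so |H| = 3.

3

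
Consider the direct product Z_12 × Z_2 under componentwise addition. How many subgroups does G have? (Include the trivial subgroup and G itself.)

16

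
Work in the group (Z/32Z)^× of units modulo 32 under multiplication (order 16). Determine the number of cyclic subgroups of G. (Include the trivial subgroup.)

8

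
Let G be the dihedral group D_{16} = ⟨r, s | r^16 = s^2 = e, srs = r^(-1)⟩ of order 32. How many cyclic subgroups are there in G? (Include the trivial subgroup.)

21

Each element a generates a cyclic subgroup ⟨a⟩; distinct elements may generate the same one (a cyclic group of order d has φ(d) generators).
Cyclic subgroups by order — order 1: 1; order 2: 17; order 4: 1; order 8: 1; order 16: 1.
Total: 21.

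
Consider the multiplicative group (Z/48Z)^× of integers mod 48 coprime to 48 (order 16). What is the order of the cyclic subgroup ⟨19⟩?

4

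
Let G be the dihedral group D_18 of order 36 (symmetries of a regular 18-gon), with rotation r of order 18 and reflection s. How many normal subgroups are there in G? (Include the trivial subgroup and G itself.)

9

G has 45 subgroups. Checking conjugation-invariance by order — order 1: 1/1 normal; order 2: 1/19 normal; order 3: 1/1 normal; order 4: 0/9 normal; order 6: 1/7 normal; order 9: 1/1 normal; order 12: 0/3 normal; order 18: 3/3 normal; order 36: 1/1 normal.
Total normal subgroups: 9.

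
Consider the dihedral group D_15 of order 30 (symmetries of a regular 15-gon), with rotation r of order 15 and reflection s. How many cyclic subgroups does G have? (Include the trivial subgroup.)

19

Each element a generates a cyclic subgroup ⟨a⟩; distinct elements may generate the same one (a cyclic group of order d has φ(d) generators).
Cyclic subgroups by order — order 1: 1; order 2: 15; order 3: 1; order 5: 1; order 15: 1.
Total: 19.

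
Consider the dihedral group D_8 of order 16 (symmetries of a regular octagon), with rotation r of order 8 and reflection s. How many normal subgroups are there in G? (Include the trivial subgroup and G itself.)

7

G has 19 subgroups. Checking conjugation-invariance by order — order 1: 1/1 normal; order 2: 1/9 normal; order 4: 1/5 normal; order 8: 3/3 normal; order 16: 1/1 normal.
Total normal subgroups: 7.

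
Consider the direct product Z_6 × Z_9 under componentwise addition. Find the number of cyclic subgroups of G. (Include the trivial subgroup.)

16

Group the elements of G by the cyclic subgroup they generate; each cyclic subgroup of order d accounts for φ(d) elements.
Cyclic subgroups by order — order 1: 1; order 2: 1; order 3: 4; order 6: 4; order 9: 3; order 18: 3.
Total: 16.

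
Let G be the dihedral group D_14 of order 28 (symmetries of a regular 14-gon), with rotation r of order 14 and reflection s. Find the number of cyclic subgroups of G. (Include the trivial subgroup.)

A cyclic subgroup of order d is generated by each of its φ(d) elements of order d, so the cyclic subgroups of order d number (#elements of order d)/φ(d).
Cyclic subgroups by order — order 1: 1; order 2: 15; order 7: 1; order 14: 1.
Total: 18.

18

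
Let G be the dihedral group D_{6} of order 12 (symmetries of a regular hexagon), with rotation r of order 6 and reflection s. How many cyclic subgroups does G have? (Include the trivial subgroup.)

10

Each element a generates a cyclic subgroup ⟨a⟩; distinct elements may generate the same one (a cyclic group of order d has φ(d) generators).
Cyclic subgroups by order — order 1: 1; order 2: 7; order 3: 1; order 6: 1.
Total: 10.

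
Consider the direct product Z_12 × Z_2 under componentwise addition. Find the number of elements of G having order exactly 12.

8

An element (a,b) has order lcm(ord(a), ord(b)); count pairs with lcm equal to 12.
Enumerating gives 8 such elements.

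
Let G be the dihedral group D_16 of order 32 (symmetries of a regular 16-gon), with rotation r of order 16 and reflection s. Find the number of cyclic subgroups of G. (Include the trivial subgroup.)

21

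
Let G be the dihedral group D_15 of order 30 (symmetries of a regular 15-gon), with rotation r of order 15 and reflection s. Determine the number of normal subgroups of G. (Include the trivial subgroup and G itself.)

G has 28 subgroups. Checking conjugation-invariance by order — order 1: 1/1 normal; order 2: 0/15 normal; order 3: 1/1 normal; order 5: 1/1 normal; order 6: 0/5 normal; order 10: 0/3 normal; order 15: 1/1 normal; order 30: 1/1 normal.
Total normal subgroups: 5.

5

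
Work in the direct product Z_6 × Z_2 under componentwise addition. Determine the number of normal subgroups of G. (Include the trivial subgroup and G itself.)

10

G is abelian, so every subgroup is normal.
G has 10 subgroups in total, hence 10 normal subgroups.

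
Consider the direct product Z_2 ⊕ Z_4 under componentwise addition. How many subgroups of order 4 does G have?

|G| = 8 and 4 | 8, so subgroups of order 4 are possible by Lagrange.
The subgroups of order 4 are: {(0,0), (0,1), (0,2), (0,3)}; {(0,0), (0,2), (1,0), (1,2)}; {(0,0), (0,2), (1,1), (1,3)}.
So G has 3 subgroups of order 4.

3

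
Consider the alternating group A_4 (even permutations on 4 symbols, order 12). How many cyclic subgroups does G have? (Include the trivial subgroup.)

8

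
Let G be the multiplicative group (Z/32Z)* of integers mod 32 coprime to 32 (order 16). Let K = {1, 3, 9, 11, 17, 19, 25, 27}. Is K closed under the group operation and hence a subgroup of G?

|K| = 8 divides |G| = 16, consistent with Lagrange.
K contains the identity, every element's inverse is in K, and K is closed under ·: it is a subgroup.
In fact K = ⟨3⟩.

Yes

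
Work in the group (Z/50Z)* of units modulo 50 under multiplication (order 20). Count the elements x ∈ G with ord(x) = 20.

8

The elements of order 20 are: 3, 13, 17, 23, 27, 33, 37, 47.
That's 8.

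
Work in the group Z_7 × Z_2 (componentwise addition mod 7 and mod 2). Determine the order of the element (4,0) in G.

The order of (4,0) in Z_7 × Z_2 is lcm(ord(4) in Z_7, ord(0) in Z_2).
ord(4) = 7 and ord(0) = 1, so |⟨(4,0)⟩| = lcm(7, 1) = 7.

7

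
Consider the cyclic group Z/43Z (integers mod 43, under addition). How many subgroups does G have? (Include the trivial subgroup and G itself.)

Subgroups of the cyclic group Z/43Z correspond bijectively to divisors of 43.
Divisors of 43: 1, 43.
So Z/43Z has 2 subgroups.

2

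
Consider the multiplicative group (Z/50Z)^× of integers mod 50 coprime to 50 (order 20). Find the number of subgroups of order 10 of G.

|G| = 20 and 10 | 20, so subgroups of order 10 are possible by Lagrange.
The subgroups of order 10 are: {1, 9, 11, 19, 21, 29, 31, 39, 41, 49}.
So G has 1 subgroup of order 10.

1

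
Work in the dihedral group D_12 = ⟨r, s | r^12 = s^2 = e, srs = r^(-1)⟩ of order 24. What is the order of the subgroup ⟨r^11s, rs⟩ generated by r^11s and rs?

|⟨r^11s⟩| = 2 and |⟨rs⟩| = 2, so |H| is a multiple of lcm(2, 2) = 2 and divides |G| = 24.
Closing under the operation: H = {e, r^2, r^4, r^6, r^8, r^10, rs, r^3s, r^5s, r^7s, r^9s, r^11s}, so |H| = 12.

12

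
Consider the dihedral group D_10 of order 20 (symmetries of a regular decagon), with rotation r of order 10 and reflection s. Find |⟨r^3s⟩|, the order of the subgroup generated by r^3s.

2

Computing powers of r^3s: the smallest k with (r^3s)^k = e is k = 2.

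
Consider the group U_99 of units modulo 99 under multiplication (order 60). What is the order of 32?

Compute successive powers of 32 mod 99: 32, 34, 98, 67, 65, 1; 32^6 ≡ 1 (mod 99).
So |⟨32⟩| = 6.

6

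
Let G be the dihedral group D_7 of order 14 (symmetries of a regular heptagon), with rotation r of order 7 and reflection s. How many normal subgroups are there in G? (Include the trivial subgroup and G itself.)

G has 10 subgroups. Checking conjugation-invariance by order — order 1: 1/1 normal; order 2: 0/7 normal; order 7: 1/1 normal; order 14: 1/1 normal.
Total normal subgroups: 3.

3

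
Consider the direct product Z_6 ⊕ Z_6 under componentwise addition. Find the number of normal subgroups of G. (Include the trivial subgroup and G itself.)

G is abelian, so every subgroup is normal.
G has 30 subgroups in total, hence 30 normal subgroups.

30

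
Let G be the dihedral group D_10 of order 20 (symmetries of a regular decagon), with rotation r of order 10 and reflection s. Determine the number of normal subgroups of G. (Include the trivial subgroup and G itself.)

G has 22 subgroups. Checking conjugation-invariance by order — order 1: 1/1 normal; order 2: 1/11 normal; order 4: 0/5 normal; order 5: 1/1 normal; order 10: 3/3 normal; order 20: 1/1 normal.
Total normal subgroups: 7.

7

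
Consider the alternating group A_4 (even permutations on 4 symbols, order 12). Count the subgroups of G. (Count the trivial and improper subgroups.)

10

|G| = 12, so by Lagrange every subgroup order divides 12. Divisors: 1, 2, 3, 4, 6, 12.
Subgroups by order — order 1: 1; order 2: 3; order 3: 4; order 4: 1; order 6: 0; order 12: 1.
Total: 1 + 3 + 4 + 1 + 0 + 1 = 10.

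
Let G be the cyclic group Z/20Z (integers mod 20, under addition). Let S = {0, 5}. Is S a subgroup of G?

5 ∈ S but its inverse 15 ∉ S, so S is not a subgroup.

No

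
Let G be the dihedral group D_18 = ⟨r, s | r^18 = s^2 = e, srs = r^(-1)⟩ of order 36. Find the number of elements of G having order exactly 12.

0

No element of G has order 12 (even though 12 | 36).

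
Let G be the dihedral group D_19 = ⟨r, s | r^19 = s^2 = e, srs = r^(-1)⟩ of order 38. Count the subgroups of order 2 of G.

19

|G| = 38 and 2 | 38, so subgroups of order 2 are possible by Lagrange.
The subgroups of order 2 are: {e, r^10s}; {e, r^11s}; {e, r^12s}; {e, r^13s}; … (19 in all).
So G has 19 subgroups of order 2.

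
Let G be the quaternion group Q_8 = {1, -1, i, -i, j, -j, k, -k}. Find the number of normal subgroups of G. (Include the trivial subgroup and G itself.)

6

G has 6 subgroups. Checking conjugation-invariance by order — order 1: 1/1 normal; order 2: 1/1 normal; order 4: 3/3 normal; order 8: 1/1 normal.
Total normal subgroups: 6.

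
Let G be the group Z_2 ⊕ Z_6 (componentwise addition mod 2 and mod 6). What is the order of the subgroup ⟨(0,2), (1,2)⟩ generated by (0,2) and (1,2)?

|⟨(0,2)⟩| = 3 and |⟨(1,2)⟩| = 6, so |H| is a multiple of lcm(3, 6) = 6 and divides |G| = 12.
Closing under the operation: H = {(0,0), (0,2), (0,4), (1,0), (1,2), (1,4)}, so |H| = 6.

6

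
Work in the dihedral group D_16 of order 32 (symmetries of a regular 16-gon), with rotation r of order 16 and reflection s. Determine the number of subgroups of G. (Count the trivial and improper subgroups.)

36

|G| = 32, so by Lagrange every subgroup order divides 32. Divisors: 1, 2, 4, 8, 16, 32.
Subgroups by order — order 1: 1; order 2: 17; order 4: 9; order 8: 5; order 16: 3; order 32: 1.
Total: 1 + 17 + 9 + 5 + 3 + 1 = 36.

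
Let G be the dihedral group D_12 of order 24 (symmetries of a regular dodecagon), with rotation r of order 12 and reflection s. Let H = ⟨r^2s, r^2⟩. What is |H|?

|⟨r^2s⟩| = 2 and |⟨r^2⟩| = 6, so |H| is a multiple of lcm(2, 6) = 6 and divides |G| = 24.
Closing under the operation: H = {e, r^2, r^4, r^6, r^8, r^10, s, r^2s, r^4s, r^6s, r^8s, r^10s}, so |H| = 12.

12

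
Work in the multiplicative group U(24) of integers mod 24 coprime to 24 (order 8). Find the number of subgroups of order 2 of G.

7

|G| = 8 and 2 | 8, so subgroups of order 2 are possible by Lagrange.
The subgroups of order 2 are: {1, 11}; {1, 13}; {1, 17}; {1, 19}; … (7 in all).
So G has 7 subgroups of order 2.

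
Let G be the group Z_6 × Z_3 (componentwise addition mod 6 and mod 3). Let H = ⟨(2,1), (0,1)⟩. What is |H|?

9

|⟨(2,1)⟩| = 3 and |⟨(0,1)⟩| = 3, so |H| is a multiple of lcm(3, 3) = 3 and divides |G| = 18.
Closing under the operation: H = {(0,0), (0,1), (0,2), (2,0), (2,1), (2,2), (4,0), (4,1), (4,2)}, so |H| = 9.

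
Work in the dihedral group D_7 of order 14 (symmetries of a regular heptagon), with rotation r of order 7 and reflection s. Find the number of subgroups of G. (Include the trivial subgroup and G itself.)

|G| = 14, so by Lagrange every subgroup order divides 14. Divisors: 1, 2, 7, 14.
Subgroups by order — order 1: 1; order 2: 7; order 7: 1; order 14: 1.
Total: 1 + 7 + 1 + 1 = 10.

10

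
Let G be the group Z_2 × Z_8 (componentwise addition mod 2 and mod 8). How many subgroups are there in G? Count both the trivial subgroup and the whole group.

11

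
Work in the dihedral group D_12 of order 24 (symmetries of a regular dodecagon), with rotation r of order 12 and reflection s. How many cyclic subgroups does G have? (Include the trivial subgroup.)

18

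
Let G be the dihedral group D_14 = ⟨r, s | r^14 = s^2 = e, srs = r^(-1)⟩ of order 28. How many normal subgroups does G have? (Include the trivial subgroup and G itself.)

7

G has 28 subgroups. Checking conjugation-invariance by order — order 1: 1/1 normal; order 2: 1/15 normal; order 4: 0/7 normal; order 7: 1/1 normal; order 14: 3/3 normal; order 28: 1/1 normal.
Total normal subgroups: 7.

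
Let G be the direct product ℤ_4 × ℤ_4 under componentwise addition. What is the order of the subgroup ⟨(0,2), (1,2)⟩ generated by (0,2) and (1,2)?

|⟨(0,2)⟩| = 2 and |⟨(1,2)⟩| = 4, so |H| is a multiple of lcm(2, 4) = 4 and divides |G| = 16.
Closing under the operation: H = {(0,0), (0,2), (1,0), (1,2), (2,0), (2,2), (3,0), (3,2)}, so |H| = 8.

8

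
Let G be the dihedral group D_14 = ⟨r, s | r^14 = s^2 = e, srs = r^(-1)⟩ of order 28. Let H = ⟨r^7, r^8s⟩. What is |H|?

|⟨r^7⟩| = 2 and |⟨r^8s⟩| = 2, so |H| is a multiple of lcm(2, 2) = 2 and divides |G| = 28.
Closing under the operation: H = {e, r^7, rs, r^8s}, so |H| = 4.

4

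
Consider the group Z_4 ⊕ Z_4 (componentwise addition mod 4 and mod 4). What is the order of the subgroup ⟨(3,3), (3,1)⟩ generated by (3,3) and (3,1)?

|⟨(3,3)⟩| = 4 and |⟨(3,1)⟩| = 4, so |H| is a multiple of lcm(4, 4) = 4 and divides |G| = 16.
Closing under the operation: H = {(0,0), (0,2), (1,1), (1,3), (2,0), (2,2), (3,1), (3,3)}, so |H| = 8.

8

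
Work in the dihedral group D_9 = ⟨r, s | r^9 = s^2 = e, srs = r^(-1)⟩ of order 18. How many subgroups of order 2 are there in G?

|G| = 18 and 2 | 18, so subgroups of order 2 are possible by Lagrange.
The subgroups of order 2 are: {e, r^2s}; {e, r^3s}; {e, r^4s}; {e, r^5s}; … (9 in all).
So G has 9 subgroups of order 2.

9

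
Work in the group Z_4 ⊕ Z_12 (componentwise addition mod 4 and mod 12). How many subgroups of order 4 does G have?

|G| = 48 and 4 | 48, so subgroups of order 4 are possible by Lagrange.
The subgroups of order 4 are: {(0,0), (0,3), (0,6), (0,9)}; {(0,0), (0,6), (2,0), (2,6)}; {(0,0), (0,6), (2,3), (2,9)}; {(0,0), (1,0), (2,0), (3,0)}; … (7 in all).
So G has 7 subgroups of order 4.

7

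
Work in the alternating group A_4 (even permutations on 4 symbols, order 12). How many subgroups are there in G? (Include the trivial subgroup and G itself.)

|G| = 12, so by Lagrange every subgroup order divides 12. Divisors: 1, 2, 3, 4, 6, 12.
Subgroups by order — order 1: 1; order 2: 3; order 3: 4; order 4: 1; order 6: 0; order 12: 1.
Total: 1 + 3 + 4 + 1 + 0 + 1 = 10.

10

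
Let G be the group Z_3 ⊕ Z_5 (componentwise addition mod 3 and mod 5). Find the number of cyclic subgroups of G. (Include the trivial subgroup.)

4

Group the elements of G by the cyclic subgroup they generate; each cyclic subgroup of order d accounts for φ(d) elements.
Cyclic subgroups by order — order 1: 1; order 3: 1; order 5: 1; order 15: 1.
Total: 4.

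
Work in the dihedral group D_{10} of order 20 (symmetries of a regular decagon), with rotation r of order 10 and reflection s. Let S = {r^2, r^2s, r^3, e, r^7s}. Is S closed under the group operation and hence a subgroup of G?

No

r^2 ∈ S but its inverse r^8 ∉ S, so S is not a subgroup.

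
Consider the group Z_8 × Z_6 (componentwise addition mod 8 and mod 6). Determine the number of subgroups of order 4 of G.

3

|G| = 48 and 4 | 48, so subgroups of order 4 are possible by Lagrange.
The subgroups of order 4 are: {(0,0), (0,3), (4,0), (4,3)}; {(0,0), (2,0), (4,0), (6,0)}; {(0,0), (2,3), (4,0), (6,3)}.
So G has 3 subgroups of order 4.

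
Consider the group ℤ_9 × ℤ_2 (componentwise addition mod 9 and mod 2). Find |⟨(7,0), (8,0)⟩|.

9

|⟨(7,0)⟩| = 9 and |⟨(8,0)⟩| = 9, so |H| is a multiple of lcm(9, 9) = 9 and divides |G| = 18.
Closing under the operation: H = {(0,0), (1,0), (2,0), (3,0), (4,0), (5,0), (6,0), (7,0), (8,0)}, so |H| = 9.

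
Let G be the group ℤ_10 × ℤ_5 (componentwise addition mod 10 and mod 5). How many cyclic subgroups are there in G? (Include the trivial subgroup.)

A cyclic subgroup of order d is generated by each of its φ(d) elements of order d, so the cyclic subgroups of order d number (#elements of order d)/φ(d).
Cyclic subgroups by order — order 1: 1; order 2: 1; order 5: 6; order 10: 6.
Total: 14.

14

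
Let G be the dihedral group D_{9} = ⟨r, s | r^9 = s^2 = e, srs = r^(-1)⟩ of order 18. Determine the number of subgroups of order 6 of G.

|G| = 18 and 6 | 18, so subgroups of order 6 are possible by Lagrange.
The subgroups of order 6 are: {e, r^3, r^6, r^2s, r^5s, r^8s}; {e, r^3, r^6, s, r^3s, r^6s}; {e, r^3, r^6, rs, r^4s, r^7s}.
So G has 3 subgroups of order 6.

3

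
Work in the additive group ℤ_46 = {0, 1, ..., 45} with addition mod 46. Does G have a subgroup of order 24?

24 does not divide |G| = 46, so by Lagrange no subgroup of order 24 exists.

No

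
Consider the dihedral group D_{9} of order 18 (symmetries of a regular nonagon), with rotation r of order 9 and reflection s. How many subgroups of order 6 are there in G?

|G| = 18 and 6 | 18, so subgroups of order 6 are possible by Lagrange.
The subgroups of order 6 are: {e, r^3, r^6, r^2s, r^5s, r^8s}; {e, r^3, r^6, s, r^3s, r^6s}; {e, r^3, r^6, rs, r^4s, r^7s}.
So G has 3 subgroups of order 6.

3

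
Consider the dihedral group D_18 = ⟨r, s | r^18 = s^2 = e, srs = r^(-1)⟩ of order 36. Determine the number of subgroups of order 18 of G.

3

|G| = 36 and 18 | 36, so subgroups of order 18 are possible by Lagrange.
The subgroups of order 18 are: {e, r, r^2, r^3, r^4, r^5, r^6, r^7, r^8, r^9, r^10, r^11, r^12, r^13, r^14, r^15, r^16, r^17}; {e, r^2, r^4, r^6, r^8, r^10, r^12, r^14, r^16, s, r^2s, r^4s, r^6s, r^8s, r^10s, r^12s, r^14s, r^16s}; {e, r^2, r^4, r^6, r^8, r^10, r^12, r^14, r^16, rs, r^3s, r^5s, r^7s, r^9s, r^11s, r^13s, r^15s, r^17s}.
So G has 3 subgroups of order 18.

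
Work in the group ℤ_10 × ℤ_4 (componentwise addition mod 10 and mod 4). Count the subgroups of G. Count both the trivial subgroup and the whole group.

16

|G| = 40, so by Lagrange every subgroup order divides 40. Divisors: 1, 2, 4, 5, 8, 10, 20, 40.
Subgroups by order — order 1: 1; order 2: 3; order 4: 3; order 5: 1; order 8: 1; order 10: 3; order 20: 3; order 40: 1.
Total: 1 + 3 + 3 + 1 + 1 + 3 + 3 + 1 = 16.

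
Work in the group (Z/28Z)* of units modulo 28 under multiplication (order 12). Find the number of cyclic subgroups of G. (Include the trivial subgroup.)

Each element a generates a cyclic subgroup ⟨a⟩; distinct elements may generate the same one (a cyclic group of order d has φ(d) generators).
Cyclic subgroups by order — order 1: 1; order 2: 3; order 3: 1; order 6: 3.
Total: 8.

8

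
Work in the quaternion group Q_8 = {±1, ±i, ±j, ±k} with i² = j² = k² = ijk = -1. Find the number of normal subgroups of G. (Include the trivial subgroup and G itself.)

6

G has 6 subgroups. Checking conjugation-invariance by order — order 1: 1/1 normal; order 2: 1/1 normal; order 4: 3/3 normal; order 8: 1/1 normal.
Total normal subgroups: 6.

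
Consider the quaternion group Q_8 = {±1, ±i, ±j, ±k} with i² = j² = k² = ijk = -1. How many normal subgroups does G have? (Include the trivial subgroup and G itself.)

6

G has 6 subgroups. Checking conjugation-invariance by order — order 1: 1/1 normal; order 2: 1/1 normal; order 4: 3/3 normal; order 8: 1/1 normal.
Total normal subgroups: 6.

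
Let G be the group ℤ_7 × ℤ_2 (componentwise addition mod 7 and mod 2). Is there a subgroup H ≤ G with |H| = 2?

2 | 14. A subgroup of order 2 is {(0,0), (0,1)}.

Yes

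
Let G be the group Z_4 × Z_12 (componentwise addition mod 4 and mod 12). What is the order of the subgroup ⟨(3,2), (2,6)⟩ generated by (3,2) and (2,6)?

|⟨(3,2)⟩| = 12 and |⟨(2,6)⟩| = 2, so |H| is a multiple of lcm(12, 2) = 12 and divides |G| = 48.
Closing under the operation: H = {(0,0), (0,2), (0,4), (0,6), (0,8), (0,10), (1,0), (1,2), (1,4), (1,6), (1,8), (1,10), (2,0), (2,2), (2,4), (2,6), (2,8), (2,10), (3,0), (3,2), (3,4), (3,6), (3,8), (3,10)}, so |H| = 24.

24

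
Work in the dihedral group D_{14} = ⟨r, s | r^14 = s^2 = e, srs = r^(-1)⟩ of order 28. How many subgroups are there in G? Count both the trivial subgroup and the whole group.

28

|G| = 28, so by Lagrange every subgroup order divides 28. Divisors: 1, 2, 4, 7, 14, 28.
Subgroups by order — order 1: 1; order 2: 15; order 4: 7; order 7: 1; order 14: 3; order 28: 1.
Total: 1 + 15 + 7 + 1 + 3 + 1 = 28.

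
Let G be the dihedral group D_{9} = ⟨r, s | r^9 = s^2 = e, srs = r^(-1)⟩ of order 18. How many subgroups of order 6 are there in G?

|G| = 18 and 6 | 18, so subgroups of order 6 are possible by Lagrange.
The subgroups of order 6 are: {e, r^3, r^6, r^2s, r^5s, r^8s}; {e, r^3, r^6, s, r^3s, r^6s}; {e, r^3, r^6, rs, r^4s, r^7s}.
So G has 3 subgroups of order 6.

3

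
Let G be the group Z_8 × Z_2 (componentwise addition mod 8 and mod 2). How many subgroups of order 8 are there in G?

3

|G| = 16 and 8 | 16, so subgroups of order 8 are possible by Lagrange.
The subgroups of order 8 are: {(0,0), (0,1), (2,0), (2,1), (4,0), (4,1), (6,0), (6,1)}; {(0,0), (1,0), (2,0), (3,0), (4,0), (5,0), (6,0), (7,0)}; {(0,0), (1,1), (2,0), (3,1), (4,0), (5,1), (6,0), (7,1)}.
So G has 3 subgroups of order 8.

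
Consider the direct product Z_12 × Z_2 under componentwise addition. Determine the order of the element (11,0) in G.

The order of (11,0) in Z_12 × Z_2 is lcm(ord(11) in Z_12, ord(0) in Z_2).
ord(11) = 12 and ord(0) = 1, so |⟨(11,0)⟩| = lcm(12, 1) = 12.

12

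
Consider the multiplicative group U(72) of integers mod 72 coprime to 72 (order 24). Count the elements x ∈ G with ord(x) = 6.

14

Enumerating element orders in G gives 14 elements of order 6.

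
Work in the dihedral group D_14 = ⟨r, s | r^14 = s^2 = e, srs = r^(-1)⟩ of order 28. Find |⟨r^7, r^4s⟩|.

4

|⟨r^7⟩| = 2 and |⟨r^4s⟩| = 2, so |H| is a multiple of lcm(2, 2) = 2 and divides |G| = 28.
Closing under the operation: H = {e, r^7, r^4s, r^11s}, so |H| = 4.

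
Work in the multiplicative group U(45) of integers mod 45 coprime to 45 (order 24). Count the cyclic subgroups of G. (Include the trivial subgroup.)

12

Group the elements of G by the cyclic subgroup they generate; each cyclic subgroup of order d accounts for φ(d) elements.
Cyclic subgroups by order — order 1: 1; order 2: 3; order 3: 1; order 4: 2; order 6: 3; order 12: 2.
Total: 12.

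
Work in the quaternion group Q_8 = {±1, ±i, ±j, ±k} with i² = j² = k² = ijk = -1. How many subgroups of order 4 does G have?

3

|G| = 8 and 4 | 8, so subgroups of order 4 are possible by Lagrange.
The subgroups of order 4 are: {1, -1, i, -i}; {1, -1, j, -j}; {1, -1, k, -k}.
So G has 3 subgroups of order 4.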